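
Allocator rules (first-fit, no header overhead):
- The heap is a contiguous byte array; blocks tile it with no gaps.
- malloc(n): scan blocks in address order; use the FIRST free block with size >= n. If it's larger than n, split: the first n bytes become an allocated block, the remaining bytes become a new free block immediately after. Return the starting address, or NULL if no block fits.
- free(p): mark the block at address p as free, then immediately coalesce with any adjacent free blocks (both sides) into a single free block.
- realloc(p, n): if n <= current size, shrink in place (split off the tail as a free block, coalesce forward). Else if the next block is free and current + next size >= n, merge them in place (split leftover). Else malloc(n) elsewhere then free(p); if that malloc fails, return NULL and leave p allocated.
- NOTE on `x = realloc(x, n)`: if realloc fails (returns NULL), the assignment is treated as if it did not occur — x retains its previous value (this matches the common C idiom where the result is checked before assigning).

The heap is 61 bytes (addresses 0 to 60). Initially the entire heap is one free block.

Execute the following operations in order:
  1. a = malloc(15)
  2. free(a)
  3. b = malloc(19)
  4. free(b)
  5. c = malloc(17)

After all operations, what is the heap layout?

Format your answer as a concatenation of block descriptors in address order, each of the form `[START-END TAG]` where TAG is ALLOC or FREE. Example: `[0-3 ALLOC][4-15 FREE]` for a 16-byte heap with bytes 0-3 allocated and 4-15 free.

Answer: [0-16 ALLOC][17-60 FREE]

Derivation:
Op 1: a = malloc(15) -> a = 0; heap: [0-14 ALLOC][15-60 FREE]
Op 2: free(a) -> (freed a); heap: [0-60 FREE]
Op 3: b = malloc(19) -> b = 0; heap: [0-18 ALLOC][19-60 FREE]
Op 4: free(b) -> (freed b); heap: [0-60 FREE]
Op 5: c = malloc(17) -> c = 0; heap: [0-16 ALLOC][17-60 FREE]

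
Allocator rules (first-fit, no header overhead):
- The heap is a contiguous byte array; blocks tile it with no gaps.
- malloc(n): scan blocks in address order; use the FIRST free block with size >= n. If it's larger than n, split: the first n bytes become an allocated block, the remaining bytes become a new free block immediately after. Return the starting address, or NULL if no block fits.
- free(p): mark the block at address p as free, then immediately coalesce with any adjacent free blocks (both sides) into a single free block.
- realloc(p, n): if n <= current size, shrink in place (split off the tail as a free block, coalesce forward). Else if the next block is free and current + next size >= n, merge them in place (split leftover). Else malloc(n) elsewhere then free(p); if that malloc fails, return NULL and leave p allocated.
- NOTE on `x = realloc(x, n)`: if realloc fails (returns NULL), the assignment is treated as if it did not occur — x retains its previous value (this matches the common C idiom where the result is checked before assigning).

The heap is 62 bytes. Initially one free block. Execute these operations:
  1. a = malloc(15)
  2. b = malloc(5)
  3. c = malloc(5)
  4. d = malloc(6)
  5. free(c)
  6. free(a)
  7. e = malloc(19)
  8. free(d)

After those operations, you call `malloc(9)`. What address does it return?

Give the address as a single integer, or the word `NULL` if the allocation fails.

Answer: 0

Derivation:
Op 1: a = malloc(15) -> a = 0; heap: [0-14 ALLOC][15-61 FREE]
Op 2: b = malloc(5) -> b = 15; heap: [0-14 ALLOC][15-19 ALLOC][20-61 FREE]
Op 3: c = malloc(5) -> c = 20; heap: [0-14 ALLOC][15-19 ALLOC][20-24 ALLOC][25-61 FREE]
Op 4: d = malloc(6) -> d = 25; heap: [0-14 ALLOC][15-19 ALLOC][20-24 ALLOC][25-30 ALLOC][31-61 FREE]
Op 5: free(c) -> (freed c); heap: [0-14 ALLOC][15-19 ALLOC][20-24 FREE][25-30 ALLOC][31-61 FREE]
Op 6: free(a) -> (freed a); heap: [0-14 FREE][15-19 ALLOC][20-24 FREE][25-30 ALLOC][31-61 FREE]
Op 7: e = malloc(19) -> e = 31; heap: [0-14 FREE][15-19 ALLOC][20-24 FREE][25-30 ALLOC][31-49 ALLOC][50-61 FREE]
Op 8: free(d) -> (freed d); heap: [0-14 FREE][15-19 ALLOC][20-30 FREE][31-49 ALLOC][50-61 FREE]
malloc(9): first-fit scan over [0-14 FREE][15-19 ALLOC][20-30 FREE][31-49 ALLOC][50-61 FREE] -> 0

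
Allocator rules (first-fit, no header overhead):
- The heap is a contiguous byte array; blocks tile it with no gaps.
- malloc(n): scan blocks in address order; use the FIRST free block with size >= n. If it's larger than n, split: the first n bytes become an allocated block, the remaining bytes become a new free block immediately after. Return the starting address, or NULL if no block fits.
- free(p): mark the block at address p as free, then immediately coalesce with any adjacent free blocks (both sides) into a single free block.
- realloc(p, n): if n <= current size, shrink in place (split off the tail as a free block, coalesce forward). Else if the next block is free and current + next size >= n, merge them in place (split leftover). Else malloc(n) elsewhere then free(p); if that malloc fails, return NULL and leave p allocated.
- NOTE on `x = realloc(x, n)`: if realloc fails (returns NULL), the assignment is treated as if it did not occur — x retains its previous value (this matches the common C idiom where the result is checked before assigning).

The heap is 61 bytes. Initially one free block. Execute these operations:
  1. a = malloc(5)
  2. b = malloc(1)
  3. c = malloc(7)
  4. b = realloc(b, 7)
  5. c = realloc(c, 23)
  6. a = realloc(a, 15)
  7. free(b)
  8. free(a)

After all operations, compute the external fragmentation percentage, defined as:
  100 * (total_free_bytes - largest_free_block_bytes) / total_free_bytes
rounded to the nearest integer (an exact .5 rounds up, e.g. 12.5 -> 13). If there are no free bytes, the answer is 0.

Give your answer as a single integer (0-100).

Op 1: a = malloc(5) -> a = 0; heap: [0-4 ALLOC][5-60 FREE]
Op 2: b = malloc(1) -> b = 5; heap: [0-4 ALLOC][5-5 ALLOC][6-60 FREE]
Op 3: c = malloc(7) -> c = 6; heap: [0-4 ALLOC][5-5 ALLOC][6-12 ALLOC][13-60 FREE]
Op 4: b = realloc(b, 7) -> b = 13; heap: [0-4 ALLOC][5-5 FREE][6-12 ALLOC][13-19 ALLOC][20-60 FREE]
Op 5: c = realloc(c, 23) -> c = 20; heap: [0-4 ALLOC][5-12 FREE][13-19 ALLOC][20-42 ALLOC][43-60 FREE]
Op 6: a = realloc(a, 15) -> a = 43; heap: [0-12 FREE][13-19 ALLOC][20-42 ALLOC][43-57 ALLOC][58-60 FREE]
Op 7: free(b) -> (freed b); heap: [0-19 FREE][20-42 ALLOC][43-57 ALLOC][58-60 FREE]
Op 8: free(a) -> (freed a); heap: [0-19 FREE][20-42 ALLOC][43-60 FREE]
Free blocks: [20 18] total_free=38 largest=20 -> 100*(38-20)/38 = 1800/38 ≈ 47.368 -> rounds to 47

Answer: 47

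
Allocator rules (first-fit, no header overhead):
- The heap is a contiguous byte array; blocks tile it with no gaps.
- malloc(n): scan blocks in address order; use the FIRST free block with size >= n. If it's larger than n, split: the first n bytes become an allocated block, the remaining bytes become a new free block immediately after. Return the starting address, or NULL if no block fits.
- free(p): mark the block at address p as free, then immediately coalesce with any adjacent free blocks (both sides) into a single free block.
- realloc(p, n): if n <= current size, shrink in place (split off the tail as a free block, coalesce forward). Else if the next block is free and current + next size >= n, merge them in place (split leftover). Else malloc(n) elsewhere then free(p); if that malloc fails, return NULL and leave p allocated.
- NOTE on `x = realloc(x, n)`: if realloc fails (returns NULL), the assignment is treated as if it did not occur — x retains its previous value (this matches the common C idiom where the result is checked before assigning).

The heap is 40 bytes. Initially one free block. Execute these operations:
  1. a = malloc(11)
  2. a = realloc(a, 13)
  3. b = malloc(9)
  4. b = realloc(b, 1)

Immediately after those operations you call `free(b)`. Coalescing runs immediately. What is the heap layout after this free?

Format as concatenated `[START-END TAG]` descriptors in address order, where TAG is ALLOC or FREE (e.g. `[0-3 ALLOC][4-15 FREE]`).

Answer: [0-12 ALLOC][13-39 FREE]

Derivation:
Op 1: a = malloc(11) -> a = 0; heap: [0-10 ALLOC][11-39 FREE]
Op 2: a = realloc(a, 13) -> a = 0; heap: [0-12 ALLOC][13-39 FREE]
Op 3: b = malloc(9) -> b = 13; heap: [0-12 ALLOC][13-21 ALLOC][22-39 FREE]
Op 4: b = realloc(b, 1) -> b = 13; heap: [0-12 ALLOC][13-13 ALLOC][14-39 FREE]
free(b): b = 13 -> block [13-13 ALLOC]; mark free, coalesce with adjacent free neighbors -> [0-12 ALLOC][13-39 FREE]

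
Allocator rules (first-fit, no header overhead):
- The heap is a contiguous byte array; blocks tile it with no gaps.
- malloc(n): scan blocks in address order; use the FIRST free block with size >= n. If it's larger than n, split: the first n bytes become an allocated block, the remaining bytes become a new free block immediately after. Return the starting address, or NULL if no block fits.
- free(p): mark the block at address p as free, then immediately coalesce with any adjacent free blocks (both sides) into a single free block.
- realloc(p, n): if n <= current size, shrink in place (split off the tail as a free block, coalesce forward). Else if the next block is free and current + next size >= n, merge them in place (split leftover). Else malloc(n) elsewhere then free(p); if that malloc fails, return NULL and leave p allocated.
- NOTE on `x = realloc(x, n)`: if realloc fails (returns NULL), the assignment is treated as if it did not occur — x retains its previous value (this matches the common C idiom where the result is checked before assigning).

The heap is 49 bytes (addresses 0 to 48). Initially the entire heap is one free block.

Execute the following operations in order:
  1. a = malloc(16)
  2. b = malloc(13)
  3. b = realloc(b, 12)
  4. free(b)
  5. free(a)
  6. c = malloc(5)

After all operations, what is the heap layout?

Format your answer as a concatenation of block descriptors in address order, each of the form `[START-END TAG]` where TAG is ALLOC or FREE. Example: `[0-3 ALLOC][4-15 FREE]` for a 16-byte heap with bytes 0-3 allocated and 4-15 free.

Op 1: a = malloc(16) -> a = 0; heap: [0-15 ALLOC][16-48 FREE]
Op 2: b = malloc(13) -> b = 16; heap: [0-15 ALLOC][16-28 ALLOC][29-48 FREE]
Op 3: b = realloc(b, 12) -> b = 16; heap: [0-15 ALLOC][16-27 ALLOC][28-48 FREE]
Op 4: free(b) -> (freed b); heap: [0-15 ALLOC][16-48 FREE]
Op 5: free(a) -> (freed a); heap: [0-48 FREE]
Op 6: c = malloc(5) -> c = 0; heap: [0-4 ALLOC][5-48 FREE]

Answer: [0-4 ALLOC][5-48 FREE]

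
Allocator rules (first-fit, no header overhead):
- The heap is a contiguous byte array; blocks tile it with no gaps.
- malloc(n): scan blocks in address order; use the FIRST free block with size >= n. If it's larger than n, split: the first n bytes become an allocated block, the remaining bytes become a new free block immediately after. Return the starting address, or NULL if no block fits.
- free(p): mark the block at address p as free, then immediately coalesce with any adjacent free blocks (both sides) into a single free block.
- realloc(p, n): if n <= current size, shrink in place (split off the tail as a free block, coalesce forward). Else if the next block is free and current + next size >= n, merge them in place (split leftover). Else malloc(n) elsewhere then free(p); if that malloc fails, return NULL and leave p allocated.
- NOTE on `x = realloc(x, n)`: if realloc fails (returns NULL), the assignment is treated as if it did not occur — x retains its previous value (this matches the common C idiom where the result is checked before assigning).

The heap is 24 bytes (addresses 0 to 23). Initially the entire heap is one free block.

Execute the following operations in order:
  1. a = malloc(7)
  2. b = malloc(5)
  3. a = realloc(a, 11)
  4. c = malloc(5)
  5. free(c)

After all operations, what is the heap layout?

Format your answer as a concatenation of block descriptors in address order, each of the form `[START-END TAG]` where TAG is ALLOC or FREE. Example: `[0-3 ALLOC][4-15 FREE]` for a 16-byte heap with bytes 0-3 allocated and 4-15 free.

Op 1: a = malloc(7) -> a = 0; heap: [0-6 ALLOC][7-23 FREE]
Op 2: b = malloc(5) -> b = 7; heap: [0-6 ALLOC][7-11 ALLOC][12-23 FREE]
Op 3: a = realloc(a, 11) -> a = 12; heap: [0-6 FREE][7-11 ALLOC][12-22 ALLOC][23-23 FREE]
Op 4: c = malloc(5) -> c = 0; heap: [0-4 ALLOC][5-6 FREE][7-11 ALLOC][12-22 ALLOC][23-23 FREE]
Op 5: free(c) -> (freed c); heap: [0-6 FREE][7-11 ALLOC][12-22 ALLOC][23-23 FREE]

Answer: [0-6 FREE][7-11 ALLOC][12-22 ALLOC][23-23 FREE]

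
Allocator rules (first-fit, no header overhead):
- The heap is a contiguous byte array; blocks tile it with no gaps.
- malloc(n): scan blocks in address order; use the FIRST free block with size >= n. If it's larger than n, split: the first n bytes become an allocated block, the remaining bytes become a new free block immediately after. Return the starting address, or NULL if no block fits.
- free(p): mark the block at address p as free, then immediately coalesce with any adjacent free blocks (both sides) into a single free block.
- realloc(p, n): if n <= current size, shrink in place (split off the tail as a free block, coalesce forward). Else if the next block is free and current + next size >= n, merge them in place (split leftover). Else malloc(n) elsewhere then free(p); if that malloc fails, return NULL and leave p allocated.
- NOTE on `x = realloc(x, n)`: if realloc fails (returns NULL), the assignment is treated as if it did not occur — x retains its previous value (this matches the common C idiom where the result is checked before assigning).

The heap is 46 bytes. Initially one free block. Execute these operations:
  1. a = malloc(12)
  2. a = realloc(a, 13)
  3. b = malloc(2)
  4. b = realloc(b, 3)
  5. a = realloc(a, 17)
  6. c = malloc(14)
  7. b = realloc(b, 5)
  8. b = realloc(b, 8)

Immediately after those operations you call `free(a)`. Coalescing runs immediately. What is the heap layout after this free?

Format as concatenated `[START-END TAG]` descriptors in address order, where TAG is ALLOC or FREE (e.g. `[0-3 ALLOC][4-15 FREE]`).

Answer: [0-7 ALLOC][8-45 FREE]

Derivation:
Op 1: a = malloc(12) -> a = 0; heap: [0-11 ALLOC][12-45 FREE]
Op 2: a = realloc(a, 13) -> a = 0; heap: [0-12 ALLOC][13-45 FREE]
Op 3: b = malloc(2) -> b = 13; heap: [0-12 ALLOC][13-14 ALLOC][15-45 FREE]
Op 4: b = realloc(b, 3) -> b = 13; heap: [0-12 ALLOC][13-15 ALLOC][16-45 FREE]
Op 5: a = realloc(a, 17) -> a = 16; heap: [0-12 FREE][13-15 ALLOC][16-32 ALLOC][33-45 FREE]
Op 6: c = malloc(14) -> c = NULL; heap: [0-12 FREE][13-15 ALLOC][16-32 ALLOC][33-45 FREE]
Op 7: b = realloc(b, 5) -> b = 0; heap: [0-4 ALLOC][5-15 FREE][16-32 ALLOC][33-45 FREE]
Op 8: b = realloc(b, 8) -> b = 0; heap: [0-7 ALLOC][8-15 FREE][16-32 ALLOC][33-45 FREE]
free(a): a = 16 -> block [16-32 ALLOC]; mark free, coalesce with adjacent free neighbors -> [0-7 ALLOC][8-45 FREE]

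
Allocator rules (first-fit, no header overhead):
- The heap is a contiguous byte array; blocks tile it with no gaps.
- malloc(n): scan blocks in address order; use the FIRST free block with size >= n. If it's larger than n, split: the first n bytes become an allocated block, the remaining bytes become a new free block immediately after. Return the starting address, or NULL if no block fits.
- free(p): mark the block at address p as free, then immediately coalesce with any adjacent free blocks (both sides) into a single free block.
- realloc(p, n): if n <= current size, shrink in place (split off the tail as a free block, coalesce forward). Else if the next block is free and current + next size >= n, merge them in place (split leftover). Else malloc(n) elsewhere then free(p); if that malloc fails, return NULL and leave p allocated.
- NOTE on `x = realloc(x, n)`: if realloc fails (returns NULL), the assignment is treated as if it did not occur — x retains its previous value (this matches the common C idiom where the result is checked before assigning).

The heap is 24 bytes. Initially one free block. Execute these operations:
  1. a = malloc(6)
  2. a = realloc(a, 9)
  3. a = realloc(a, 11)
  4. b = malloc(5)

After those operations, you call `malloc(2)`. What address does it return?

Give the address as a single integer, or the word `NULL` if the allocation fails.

Answer: 16

Derivation:
Op 1: a = malloc(6) -> a = 0; heap: [0-5 ALLOC][6-23 FREE]
Op 2: a = realloc(a, 9) -> a = 0; heap: [0-8 ALLOC][9-23 FREE]
Op 3: a = realloc(a, 11) -> a = 0; heap: [0-10 ALLOC][11-23 FREE]
Op 4: b = malloc(5) -> b = 11; heap: [0-10 ALLOC][11-15 ALLOC][16-23 FREE]
malloc(2): first-fit scan over [0-10 ALLOC][11-15 ALLOC][16-23 FREE] -> 16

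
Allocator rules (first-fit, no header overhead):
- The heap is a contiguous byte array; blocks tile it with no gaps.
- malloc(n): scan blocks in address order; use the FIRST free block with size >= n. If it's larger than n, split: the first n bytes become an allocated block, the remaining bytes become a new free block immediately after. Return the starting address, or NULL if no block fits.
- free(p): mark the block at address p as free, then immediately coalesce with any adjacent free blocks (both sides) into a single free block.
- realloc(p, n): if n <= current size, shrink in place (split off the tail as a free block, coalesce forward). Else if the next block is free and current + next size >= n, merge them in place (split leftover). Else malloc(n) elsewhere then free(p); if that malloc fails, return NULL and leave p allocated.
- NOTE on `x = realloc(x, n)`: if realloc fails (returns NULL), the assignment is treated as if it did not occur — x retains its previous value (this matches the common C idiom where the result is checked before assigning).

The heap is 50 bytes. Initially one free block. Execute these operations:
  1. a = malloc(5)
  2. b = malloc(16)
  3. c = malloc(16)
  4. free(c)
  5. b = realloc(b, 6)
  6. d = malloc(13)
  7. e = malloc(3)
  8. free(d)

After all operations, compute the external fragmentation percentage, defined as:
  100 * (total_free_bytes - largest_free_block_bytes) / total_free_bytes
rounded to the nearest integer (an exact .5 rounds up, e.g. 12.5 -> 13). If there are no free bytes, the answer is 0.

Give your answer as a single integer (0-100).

Op 1: a = malloc(5) -> a = 0; heap: [0-4 ALLOC][5-49 FREE]
Op 2: b = malloc(16) -> b = 5; heap: [0-4 ALLOC][5-20 ALLOC][21-49 FREE]
Op 3: c = malloc(16) -> c = 21; heap: [0-4 ALLOC][5-20 ALLOC][21-36 ALLOC][37-49 FREE]
Op 4: free(c) -> (freed c); heap: [0-4 ALLOC][5-20 ALLOC][21-49 FREE]
Op 5: b = realloc(b, 6) -> b = 5; heap: [0-4 ALLOC][5-10 ALLOC][11-49 FREE]
Op 6: d = malloc(13) -> d = 11; heap: [0-4 ALLOC][5-10 ALLOC][11-23 ALLOC][24-49 FREE]
Op 7: e = malloc(3) -> e = 24; heap: [0-4 ALLOC][5-10 ALLOC][11-23 ALLOC][24-26 ALLOC][27-49 FREE]
Op 8: free(d) -> (freed d); heap: [0-4 ALLOC][5-10 ALLOC][11-23 FREE][24-26 ALLOC][27-49 FREE]
Free blocks: [13 23] total_free=36 largest=23 -> 100*(36-23)/36 = 1300/36 ≈ 36.111 -> rounds to 36

Answer: 36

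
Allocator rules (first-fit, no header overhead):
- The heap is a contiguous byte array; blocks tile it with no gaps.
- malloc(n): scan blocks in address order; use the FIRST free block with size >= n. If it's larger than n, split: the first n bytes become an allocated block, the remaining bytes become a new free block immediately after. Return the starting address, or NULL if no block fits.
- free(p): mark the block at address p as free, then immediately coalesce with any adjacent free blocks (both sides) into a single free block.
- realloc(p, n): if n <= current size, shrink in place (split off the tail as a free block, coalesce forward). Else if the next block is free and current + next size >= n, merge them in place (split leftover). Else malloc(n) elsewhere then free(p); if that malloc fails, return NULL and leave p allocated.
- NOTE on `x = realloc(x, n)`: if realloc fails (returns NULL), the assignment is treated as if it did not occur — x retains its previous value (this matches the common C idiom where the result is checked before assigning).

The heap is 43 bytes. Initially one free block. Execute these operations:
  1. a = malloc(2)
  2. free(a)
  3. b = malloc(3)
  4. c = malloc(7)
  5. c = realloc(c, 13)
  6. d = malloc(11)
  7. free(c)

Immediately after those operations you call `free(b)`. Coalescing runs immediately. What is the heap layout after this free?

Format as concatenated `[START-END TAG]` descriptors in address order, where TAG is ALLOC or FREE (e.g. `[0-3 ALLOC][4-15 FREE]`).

Op 1: a = malloc(2) -> a = 0; heap: [0-1 ALLOC][2-42 FREE]
Op 2: free(a) -> (freed a); heap: [0-42 FREE]
Op 3: b = malloc(3) -> b = 0; heap: [0-2 ALLOC][3-42 FREE]
Op 4: c = malloc(7) -> c = 3; heap: [0-2 ALLOC][3-9 ALLOC][10-42 FREE]
Op 5: c = realloc(c, 13) -> c = 3; heap: [0-2 ALLOC][3-15 ALLOC][16-42 FREE]
Op 6: d = malloc(11) -> d = 16; heap: [0-2 ALLOC][3-15 ALLOC][16-26 ALLOC][27-42 FREE]
Op 7: free(c) -> (freed c); heap: [0-2 ALLOC][3-15 FREE][16-26 ALLOC][27-42 FREE]
free(b): b = 0 -> block [0-2 ALLOC]; mark free, coalesce with adjacent free neighbors -> [0-15 FREE][16-26 ALLOC][27-42 FREE]

Answer: [0-15 FREE][16-26 ALLOC][27-42 FREE]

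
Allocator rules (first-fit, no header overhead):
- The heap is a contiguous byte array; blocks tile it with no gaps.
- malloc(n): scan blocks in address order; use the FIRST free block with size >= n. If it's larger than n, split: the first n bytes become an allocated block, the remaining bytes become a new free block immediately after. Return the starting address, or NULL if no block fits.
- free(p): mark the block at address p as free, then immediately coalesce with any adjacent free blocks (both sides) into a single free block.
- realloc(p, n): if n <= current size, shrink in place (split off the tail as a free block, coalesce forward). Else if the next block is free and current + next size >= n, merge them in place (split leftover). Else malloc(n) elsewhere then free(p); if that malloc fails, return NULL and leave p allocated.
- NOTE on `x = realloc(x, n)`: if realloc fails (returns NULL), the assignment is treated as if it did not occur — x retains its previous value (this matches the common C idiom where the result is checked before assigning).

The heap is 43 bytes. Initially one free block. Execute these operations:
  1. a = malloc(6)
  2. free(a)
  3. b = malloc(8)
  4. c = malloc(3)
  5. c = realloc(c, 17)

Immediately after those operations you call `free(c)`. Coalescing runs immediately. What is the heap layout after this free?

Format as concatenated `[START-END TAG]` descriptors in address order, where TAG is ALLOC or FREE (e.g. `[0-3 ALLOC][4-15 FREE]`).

Op 1: a = malloc(6) -> a = 0; heap: [0-5 ALLOC][6-42 FREE]
Op 2: free(a) -> (freed a); heap: [0-42 FREE]
Op 3: b = malloc(8) -> b = 0; heap: [0-7 ALLOC][8-42 FREE]
Op 4: c = malloc(3) -> c = 8; heap: [0-7 ALLOC][8-10 ALLOC][11-42 FREE]
Op 5: c = realloc(c, 17) -> c = 8; heap: [0-7 ALLOC][8-24 ALLOC][25-42 FREE]
free(c): c = 8 -> block [8-24 ALLOC]; mark free, coalesce with adjacent free neighbors -> [0-7 ALLOC][8-42 FREE]

Answer: [0-7 ALLOC][8-42 FREE]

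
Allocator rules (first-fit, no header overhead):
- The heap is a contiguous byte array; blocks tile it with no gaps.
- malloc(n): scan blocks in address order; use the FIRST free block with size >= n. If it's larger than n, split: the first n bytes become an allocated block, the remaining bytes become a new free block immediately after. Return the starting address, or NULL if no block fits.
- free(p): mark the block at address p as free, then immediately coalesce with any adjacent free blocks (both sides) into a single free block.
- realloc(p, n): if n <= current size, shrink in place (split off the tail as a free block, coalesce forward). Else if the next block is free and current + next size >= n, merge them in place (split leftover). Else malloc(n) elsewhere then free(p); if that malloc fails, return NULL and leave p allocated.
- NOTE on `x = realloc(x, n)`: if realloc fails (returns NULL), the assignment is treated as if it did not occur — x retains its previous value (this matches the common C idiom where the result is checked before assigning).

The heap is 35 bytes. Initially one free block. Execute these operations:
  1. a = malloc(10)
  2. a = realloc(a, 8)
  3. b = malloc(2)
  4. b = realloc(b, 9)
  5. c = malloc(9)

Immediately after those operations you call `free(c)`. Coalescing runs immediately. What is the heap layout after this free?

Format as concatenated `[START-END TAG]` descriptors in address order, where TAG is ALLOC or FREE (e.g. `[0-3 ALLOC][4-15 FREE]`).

Answer: [0-7 ALLOC][8-16 ALLOC][17-34 FREE]

Derivation:
Op 1: a = malloc(10) -> a = 0; heap: [0-9 ALLOC][10-34 FREE]
Op 2: a = realloc(a, 8) -> a = 0; heap: [0-7 ALLOC][8-34 FREE]
Op 3: b = malloc(2) -> b = 8; heap: [0-7 ALLOC][8-9 ALLOC][10-34 FREE]
Op 4: b = realloc(b, 9) -> b = 8; heap: [0-7 ALLOC][8-16 ALLOC][17-34 FREE]
Op 5: c = malloc(9) -> c = 17; heap: [0-7 ALLOC][8-16 ALLOC][17-25 ALLOC][26-34 FREE]
free(c): c = 17 -> block [17-25 ALLOC]; mark free, coalesce with adjacent free neighbors -> [0-7 ALLOC][8-16 ALLOC][17-34 FREE]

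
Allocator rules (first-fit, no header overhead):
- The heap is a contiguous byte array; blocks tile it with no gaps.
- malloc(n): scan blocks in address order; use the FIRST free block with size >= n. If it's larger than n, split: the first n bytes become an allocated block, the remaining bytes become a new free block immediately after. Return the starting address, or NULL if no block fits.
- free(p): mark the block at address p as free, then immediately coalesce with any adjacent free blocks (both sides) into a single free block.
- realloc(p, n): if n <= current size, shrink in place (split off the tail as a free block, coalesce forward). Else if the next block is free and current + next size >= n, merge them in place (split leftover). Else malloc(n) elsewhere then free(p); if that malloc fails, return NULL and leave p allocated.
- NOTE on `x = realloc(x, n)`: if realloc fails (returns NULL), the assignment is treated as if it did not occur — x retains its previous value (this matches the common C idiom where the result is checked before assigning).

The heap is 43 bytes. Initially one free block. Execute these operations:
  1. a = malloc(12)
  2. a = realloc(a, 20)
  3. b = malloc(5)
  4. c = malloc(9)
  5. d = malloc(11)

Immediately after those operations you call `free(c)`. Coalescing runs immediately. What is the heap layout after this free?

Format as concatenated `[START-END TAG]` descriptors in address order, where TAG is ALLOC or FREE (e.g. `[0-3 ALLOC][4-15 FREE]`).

Op 1: a = malloc(12) -> a = 0; heap: [0-11 ALLOC][12-42 FREE]
Op 2: a = realloc(a, 20) -> a = 0; heap: [0-19 ALLOC][20-42 FREE]
Op 3: b = malloc(5) -> b = 20; heap: [0-19 ALLOC][20-24 ALLOC][25-42 FREE]
Op 4: c = malloc(9) -> c = 25; heap: [0-19 ALLOC][20-24 ALLOC][25-33 ALLOC][34-42 FREE]
Op 5: d = malloc(11) -> d = NULL; heap: [0-19 ALLOC][20-24 ALLOC][25-33 ALLOC][34-42 FREE]
free(c): c = 25 -> block [25-33 ALLOC]; mark free, coalesce with adjacent free neighbors -> [0-19 ALLOC][20-24 ALLOC][25-42 FREE]

Answer: [0-19 ALLOC][20-24 ALLOC][25-42 FREE]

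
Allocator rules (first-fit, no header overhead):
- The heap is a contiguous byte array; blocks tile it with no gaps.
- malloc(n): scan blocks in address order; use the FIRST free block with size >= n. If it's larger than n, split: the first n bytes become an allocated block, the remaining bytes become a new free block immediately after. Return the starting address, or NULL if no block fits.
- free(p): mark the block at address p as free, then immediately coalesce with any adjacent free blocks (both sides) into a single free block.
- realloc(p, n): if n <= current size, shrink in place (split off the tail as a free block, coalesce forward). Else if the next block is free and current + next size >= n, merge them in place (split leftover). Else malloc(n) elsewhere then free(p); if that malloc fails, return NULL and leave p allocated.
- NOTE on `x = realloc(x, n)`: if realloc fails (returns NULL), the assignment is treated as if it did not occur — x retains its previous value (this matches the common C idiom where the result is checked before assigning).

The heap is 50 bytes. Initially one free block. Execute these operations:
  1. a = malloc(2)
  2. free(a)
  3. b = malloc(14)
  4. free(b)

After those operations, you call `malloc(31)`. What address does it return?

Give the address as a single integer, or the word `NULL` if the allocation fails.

Answer: 0

Derivation:
Op 1: a = malloc(2) -> a = 0; heap: [0-1 ALLOC][2-49 FREE]
Op 2: free(a) -> (freed a); heap: [0-49 FREE]
Op 3: b = malloc(14) -> b = 0; heap: [0-13 ALLOC][14-49 FREE]
Op 4: free(b) -> (freed b); heap: [0-49 FREE]
malloc(31): first-fit scan over [0-49 FREE] -> 0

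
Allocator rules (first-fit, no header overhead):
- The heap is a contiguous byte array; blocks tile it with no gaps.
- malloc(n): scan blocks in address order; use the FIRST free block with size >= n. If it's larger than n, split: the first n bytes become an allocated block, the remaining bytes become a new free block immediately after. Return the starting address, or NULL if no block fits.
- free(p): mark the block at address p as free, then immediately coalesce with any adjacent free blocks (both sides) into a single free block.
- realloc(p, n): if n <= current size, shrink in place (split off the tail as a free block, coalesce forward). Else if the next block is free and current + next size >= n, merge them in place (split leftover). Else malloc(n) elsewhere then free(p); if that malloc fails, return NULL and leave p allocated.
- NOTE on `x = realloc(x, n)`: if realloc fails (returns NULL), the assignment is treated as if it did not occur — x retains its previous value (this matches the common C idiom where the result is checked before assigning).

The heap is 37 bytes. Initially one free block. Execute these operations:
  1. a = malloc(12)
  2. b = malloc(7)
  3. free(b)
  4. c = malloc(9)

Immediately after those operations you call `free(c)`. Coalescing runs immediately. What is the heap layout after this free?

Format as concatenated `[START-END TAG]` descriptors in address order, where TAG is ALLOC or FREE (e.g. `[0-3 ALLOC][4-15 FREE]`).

Answer: [0-11 ALLOC][12-36 FREE]

Derivation:
Op 1: a = malloc(12) -> a = 0; heap: [0-11 ALLOC][12-36 FREE]
Op 2: b = malloc(7) -> b = 12; heap: [0-11 ALLOC][12-18 ALLOC][19-36 FREE]
Op 3: free(b) -> (freed b); heap: [0-11 ALLOC][12-36 FREE]
Op 4: c = malloc(9) -> c = 12; heap: [0-11 ALLOC][12-20 ALLOC][21-36 FREE]
free(c): c = 12 -> block [12-20 ALLOC]; mark free, coalesce with adjacent free neighbors -> [0-11 ALLOC][12-36 FREE]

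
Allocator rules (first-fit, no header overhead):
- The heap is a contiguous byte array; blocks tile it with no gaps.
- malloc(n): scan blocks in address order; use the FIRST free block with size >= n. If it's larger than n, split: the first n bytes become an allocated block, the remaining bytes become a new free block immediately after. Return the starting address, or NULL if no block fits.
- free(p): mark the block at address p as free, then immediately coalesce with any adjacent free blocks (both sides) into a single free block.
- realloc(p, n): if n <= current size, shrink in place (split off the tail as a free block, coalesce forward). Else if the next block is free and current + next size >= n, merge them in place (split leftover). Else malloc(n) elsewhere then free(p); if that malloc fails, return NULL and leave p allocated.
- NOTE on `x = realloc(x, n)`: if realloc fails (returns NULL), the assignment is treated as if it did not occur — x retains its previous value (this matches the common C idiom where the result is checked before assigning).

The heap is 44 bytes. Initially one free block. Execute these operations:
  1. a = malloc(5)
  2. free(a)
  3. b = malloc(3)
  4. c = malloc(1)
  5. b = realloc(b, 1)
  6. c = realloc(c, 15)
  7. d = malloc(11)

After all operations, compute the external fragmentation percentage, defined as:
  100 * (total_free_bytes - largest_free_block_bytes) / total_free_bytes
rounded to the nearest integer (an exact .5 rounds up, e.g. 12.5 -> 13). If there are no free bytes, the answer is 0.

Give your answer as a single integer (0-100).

Answer: 12

Derivation:
Op 1: a = malloc(5) -> a = 0; heap: [0-4 ALLOC][5-43 FREE]
Op 2: free(a) -> (freed a); heap: [0-43 FREE]
Op 3: b = malloc(3) -> b = 0; heap: [0-2 ALLOC][3-43 FREE]
Op 4: c = malloc(1) -> c = 3; heap: [0-2 ALLOC][3-3 ALLOC][4-43 FREE]
Op 5: b = realloc(b, 1) -> b = 0; heap: [0-0 ALLOC][1-2 FREE][3-3 ALLOC][4-43 FREE]
Op 6: c = realloc(c, 15) -> c = 3; heap: [0-0 ALLOC][1-2 FREE][3-17 ALLOC][18-43 FREE]
Op 7: d = malloc(11) -> d = 18; heap: [0-0 ALLOC][1-2 FREE][3-17 ALLOC][18-28 ALLOC][29-43 FREE]
Free blocks: [2 15] total_free=17 largest=15 -> 100*(17-15)/17 = 200/17 ≈ 11.765 -> rounds to 12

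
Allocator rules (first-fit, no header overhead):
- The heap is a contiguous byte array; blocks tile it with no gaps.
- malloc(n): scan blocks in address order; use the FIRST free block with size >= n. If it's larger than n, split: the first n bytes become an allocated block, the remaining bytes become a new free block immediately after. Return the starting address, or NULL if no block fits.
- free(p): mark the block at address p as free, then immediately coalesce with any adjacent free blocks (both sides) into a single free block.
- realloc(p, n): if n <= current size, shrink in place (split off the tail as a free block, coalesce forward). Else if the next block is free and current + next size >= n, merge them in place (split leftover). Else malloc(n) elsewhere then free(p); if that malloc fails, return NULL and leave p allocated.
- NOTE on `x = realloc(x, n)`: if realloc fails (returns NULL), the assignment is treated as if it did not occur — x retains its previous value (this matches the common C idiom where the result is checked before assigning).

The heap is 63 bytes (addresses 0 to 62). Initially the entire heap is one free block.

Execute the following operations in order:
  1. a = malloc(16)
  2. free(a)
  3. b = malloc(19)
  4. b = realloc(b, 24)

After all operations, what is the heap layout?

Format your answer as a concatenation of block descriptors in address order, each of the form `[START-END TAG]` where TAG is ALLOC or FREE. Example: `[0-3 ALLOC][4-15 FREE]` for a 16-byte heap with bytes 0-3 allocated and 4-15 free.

Answer: [0-23 ALLOC][24-62 FREE]

Derivation:
Op 1: a = malloc(16) -> a = 0; heap: [0-15 ALLOC][16-62 FREE]
Op 2: free(a) -> (freed a); heap: [0-62 FREE]
Op 3: b = malloc(19) -> b = 0; heap: [0-18 ALLOC][19-62 FREE]
Op 4: b = realloc(b, 24) -> b = 0; heap: [0-23 ALLOC][24-62 FREE]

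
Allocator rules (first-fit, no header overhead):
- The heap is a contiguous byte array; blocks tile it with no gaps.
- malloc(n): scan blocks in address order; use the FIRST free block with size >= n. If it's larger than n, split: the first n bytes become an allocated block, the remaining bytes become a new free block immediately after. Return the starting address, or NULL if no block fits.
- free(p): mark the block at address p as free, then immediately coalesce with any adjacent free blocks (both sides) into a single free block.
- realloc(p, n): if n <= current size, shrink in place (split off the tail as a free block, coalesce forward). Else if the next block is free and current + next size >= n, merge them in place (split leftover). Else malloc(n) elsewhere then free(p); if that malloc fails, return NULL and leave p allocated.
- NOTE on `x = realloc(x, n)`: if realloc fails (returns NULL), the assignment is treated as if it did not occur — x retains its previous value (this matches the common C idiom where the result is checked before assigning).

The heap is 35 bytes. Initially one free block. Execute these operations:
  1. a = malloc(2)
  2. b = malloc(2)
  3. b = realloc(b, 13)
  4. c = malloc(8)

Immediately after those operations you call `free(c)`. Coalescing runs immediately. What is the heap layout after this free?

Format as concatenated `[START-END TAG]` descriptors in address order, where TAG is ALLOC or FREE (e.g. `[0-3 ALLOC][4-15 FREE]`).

Op 1: a = malloc(2) -> a = 0; heap: [0-1 ALLOC][2-34 FREE]
Op 2: b = malloc(2) -> b = 2; heap: [0-1 ALLOC][2-3 ALLOC][4-34 FREE]
Op 3: b = realloc(b, 13) -> b = 2; heap: [0-1 ALLOC][2-14 ALLOC][15-34 FREE]
Op 4: c = malloc(8) -> c = 15; heap: [0-1 ALLOC][2-14 ALLOC][15-22 ALLOC][23-34 FREE]
free(c): c = 15 -> block [15-22 ALLOC]; mark free, coalesce with adjacent free neighbors -> [0-1 ALLOC][2-14 ALLOC][15-34 FREE]

Answer: [0-1 ALLOC][2-14 ALLOC][15-34 FREE]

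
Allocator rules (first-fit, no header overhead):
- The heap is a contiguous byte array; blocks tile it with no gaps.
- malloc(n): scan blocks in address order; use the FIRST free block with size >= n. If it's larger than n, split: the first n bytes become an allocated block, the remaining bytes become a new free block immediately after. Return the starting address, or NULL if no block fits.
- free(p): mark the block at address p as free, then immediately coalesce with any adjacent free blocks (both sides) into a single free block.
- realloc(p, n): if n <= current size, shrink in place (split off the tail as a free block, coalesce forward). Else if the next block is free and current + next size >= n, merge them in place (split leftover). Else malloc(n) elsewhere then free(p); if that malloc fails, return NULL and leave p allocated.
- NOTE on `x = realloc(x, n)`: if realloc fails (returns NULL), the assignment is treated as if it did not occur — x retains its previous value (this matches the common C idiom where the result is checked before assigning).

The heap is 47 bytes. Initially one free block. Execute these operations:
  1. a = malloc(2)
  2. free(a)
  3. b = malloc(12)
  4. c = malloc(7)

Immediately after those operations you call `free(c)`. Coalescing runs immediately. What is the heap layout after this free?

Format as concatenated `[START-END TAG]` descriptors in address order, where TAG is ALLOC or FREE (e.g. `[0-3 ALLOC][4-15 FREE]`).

Answer: [0-11 ALLOC][12-46 FREE]

Derivation:
Op 1: a = malloc(2) -> a = 0; heap: [0-1 ALLOC][2-46 FREE]
Op 2: free(a) -> (freed a); heap: [0-46 FREE]
Op 3: b = malloc(12) -> b = 0; heap: [0-11 ALLOC][12-46 FREE]
Op 4: c = malloc(7) -> c = 12; heap: [0-11 ALLOC][12-18 ALLOC][19-46 FREE]
free(c): c = 12 -> block [12-18 ALLOC]; mark free, coalesce with adjacent free neighbors -> [0-11 ALLOC][12-46 FREE]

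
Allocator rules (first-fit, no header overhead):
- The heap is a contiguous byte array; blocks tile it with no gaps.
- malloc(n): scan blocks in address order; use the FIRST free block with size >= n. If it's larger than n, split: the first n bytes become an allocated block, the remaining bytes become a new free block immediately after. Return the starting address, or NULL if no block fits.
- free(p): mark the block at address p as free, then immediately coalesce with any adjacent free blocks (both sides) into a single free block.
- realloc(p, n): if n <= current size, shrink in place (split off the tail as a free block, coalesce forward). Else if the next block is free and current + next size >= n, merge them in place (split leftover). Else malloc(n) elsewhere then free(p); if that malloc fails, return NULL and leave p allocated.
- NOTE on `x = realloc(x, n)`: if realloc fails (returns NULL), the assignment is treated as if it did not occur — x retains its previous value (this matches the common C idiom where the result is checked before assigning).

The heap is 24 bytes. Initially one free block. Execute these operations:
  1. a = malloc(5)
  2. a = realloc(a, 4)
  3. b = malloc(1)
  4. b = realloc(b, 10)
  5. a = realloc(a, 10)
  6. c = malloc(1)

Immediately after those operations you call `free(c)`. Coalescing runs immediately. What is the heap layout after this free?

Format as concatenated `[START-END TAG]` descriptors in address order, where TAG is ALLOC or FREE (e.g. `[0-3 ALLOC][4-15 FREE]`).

Answer: [0-3 FREE][4-13 ALLOC][14-23 ALLOC]

Derivation:
Op 1: a = malloc(5) -> a = 0; heap: [0-4 ALLOC][5-23 FREE]
Op 2: a = realloc(a, 4) -> a = 0; heap: [0-3 ALLOC][4-23 FREE]
Op 3: b = malloc(1) -> b = 4; heap: [0-3 ALLOC][4-4 ALLOC][5-23 FREE]
Op 4: b = realloc(b, 10) -> b = 4; heap: [0-3 ALLOC][4-13 ALLOC][14-23 FREE]
Op 5: a = realloc(a, 10) -> a = 14; heap: [0-3 FREE][4-13 ALLOC][14-23 ALLOC]
Op 6: c = malloc(1) -> c = 0; heap: [0-0 ALLOC][1-3 FREE][4-13 ALLOC][14-23 ALLOC]
free(c): c = 0 -> block [0-0 ALLOC]; mark free, coalesce with adjacent free neighbors -> [0-3 FREE][4-13 ALLOC][14-23 ALLOC]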